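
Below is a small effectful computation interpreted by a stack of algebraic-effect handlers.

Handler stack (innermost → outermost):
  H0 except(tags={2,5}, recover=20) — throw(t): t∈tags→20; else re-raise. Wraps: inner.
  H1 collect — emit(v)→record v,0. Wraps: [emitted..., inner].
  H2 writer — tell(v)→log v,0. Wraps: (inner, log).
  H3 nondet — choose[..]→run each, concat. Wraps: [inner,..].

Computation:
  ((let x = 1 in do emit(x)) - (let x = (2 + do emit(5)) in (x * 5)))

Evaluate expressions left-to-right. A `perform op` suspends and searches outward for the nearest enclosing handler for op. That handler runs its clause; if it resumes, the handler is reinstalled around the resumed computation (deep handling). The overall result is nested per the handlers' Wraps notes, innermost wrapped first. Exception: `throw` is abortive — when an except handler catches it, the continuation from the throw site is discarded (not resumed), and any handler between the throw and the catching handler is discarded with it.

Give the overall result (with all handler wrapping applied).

Answer: [([1, 5, -10], ())]

Working:
emit(1) @ H1 ⇒ out+=1
emit(5) @ H1 ⇒ out+=5
H0 returns -10
H1 returns [1, 5, -10]
H2 returns ([1, 5, -10], ())
H3 returns [([1, 5, -10], ())]
= [([1, 5, -10], ())]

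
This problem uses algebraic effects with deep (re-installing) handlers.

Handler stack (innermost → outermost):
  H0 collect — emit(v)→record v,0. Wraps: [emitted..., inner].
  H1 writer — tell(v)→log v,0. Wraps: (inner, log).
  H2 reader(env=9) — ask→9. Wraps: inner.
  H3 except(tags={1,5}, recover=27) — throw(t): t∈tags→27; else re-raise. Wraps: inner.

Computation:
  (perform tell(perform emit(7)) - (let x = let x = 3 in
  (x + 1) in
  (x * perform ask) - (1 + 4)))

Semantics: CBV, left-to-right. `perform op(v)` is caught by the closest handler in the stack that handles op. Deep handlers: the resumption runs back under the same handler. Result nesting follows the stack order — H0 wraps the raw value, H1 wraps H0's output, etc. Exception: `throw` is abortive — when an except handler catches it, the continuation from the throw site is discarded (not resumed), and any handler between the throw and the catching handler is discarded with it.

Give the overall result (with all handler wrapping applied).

Step-by-step:
emit(7) @ H0 ⇒ out+=7
tell(0) @ H1 ⇒ log+=0
ask @ H2 ⇒ 9
H0 returns [7, -31]
H1 returns ([7, -31], (0))
H2 returns ([7, -31], (0))
H3 returns ([7, -31], (0))
= ([7, -31], (0))

Answer: ([7, -31], (0))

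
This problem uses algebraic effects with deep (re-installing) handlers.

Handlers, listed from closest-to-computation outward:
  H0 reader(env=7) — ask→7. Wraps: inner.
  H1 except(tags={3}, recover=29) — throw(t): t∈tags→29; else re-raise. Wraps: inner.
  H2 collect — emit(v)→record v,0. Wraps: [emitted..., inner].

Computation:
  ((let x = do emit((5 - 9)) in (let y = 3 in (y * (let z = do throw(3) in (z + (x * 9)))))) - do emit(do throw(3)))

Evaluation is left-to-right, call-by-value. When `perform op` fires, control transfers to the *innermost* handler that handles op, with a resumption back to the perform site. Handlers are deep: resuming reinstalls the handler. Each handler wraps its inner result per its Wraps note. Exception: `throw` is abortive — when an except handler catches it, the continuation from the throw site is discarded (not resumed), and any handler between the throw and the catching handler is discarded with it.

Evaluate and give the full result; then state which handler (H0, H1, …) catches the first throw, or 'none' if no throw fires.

Answer: [-4, 29] ; first throw caught by: H1

Step-by-step:
emit(-4) @ H2 ⇒ out+=-4
throw(3) @ H1 caught ⇒ 29
H2 returns [-4, 29]
= [-4, 29]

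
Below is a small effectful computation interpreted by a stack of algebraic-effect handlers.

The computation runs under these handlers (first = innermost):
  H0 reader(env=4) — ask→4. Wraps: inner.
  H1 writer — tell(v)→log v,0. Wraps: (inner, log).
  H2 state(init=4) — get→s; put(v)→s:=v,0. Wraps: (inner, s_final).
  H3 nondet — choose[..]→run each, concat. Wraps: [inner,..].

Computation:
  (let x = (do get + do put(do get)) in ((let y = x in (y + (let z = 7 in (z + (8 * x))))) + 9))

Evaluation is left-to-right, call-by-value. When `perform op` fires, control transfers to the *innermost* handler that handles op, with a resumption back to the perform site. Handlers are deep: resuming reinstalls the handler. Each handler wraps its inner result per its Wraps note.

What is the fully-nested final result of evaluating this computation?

Answer: [((52, ()), 4)]

Step-by-step:
get @ H2 ⇒ 4
get @ H2 ⇒ 4
put(4) @ H2 ⇒ s:=4
H0 returns 52
H1 returns (52, ())
H2 returns ((52, ()), 4)
H3 returns [((52, ()), 4)]
= [((52, ()), 4)]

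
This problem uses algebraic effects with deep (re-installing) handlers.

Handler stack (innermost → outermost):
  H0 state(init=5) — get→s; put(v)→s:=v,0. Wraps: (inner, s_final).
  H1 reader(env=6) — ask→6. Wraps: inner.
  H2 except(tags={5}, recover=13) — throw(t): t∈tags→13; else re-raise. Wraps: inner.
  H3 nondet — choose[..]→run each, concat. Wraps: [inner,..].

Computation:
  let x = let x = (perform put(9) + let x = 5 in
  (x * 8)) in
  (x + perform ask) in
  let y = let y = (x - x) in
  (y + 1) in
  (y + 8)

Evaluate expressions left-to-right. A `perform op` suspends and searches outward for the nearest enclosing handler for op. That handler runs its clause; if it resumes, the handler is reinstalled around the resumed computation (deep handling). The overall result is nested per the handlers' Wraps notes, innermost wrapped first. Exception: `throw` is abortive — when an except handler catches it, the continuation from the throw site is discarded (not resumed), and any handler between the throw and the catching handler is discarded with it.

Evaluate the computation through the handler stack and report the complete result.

Answer: [(9, 9)]

Working:
put(9) @ H0 ⇒ s:=9
ask @ H1 ⇒ 6
H0 returns (9, 9)
H1 returns (9, 9)
H2 returns (9, 9)
H3 returns [(9, 9)]
= [(9, 9)]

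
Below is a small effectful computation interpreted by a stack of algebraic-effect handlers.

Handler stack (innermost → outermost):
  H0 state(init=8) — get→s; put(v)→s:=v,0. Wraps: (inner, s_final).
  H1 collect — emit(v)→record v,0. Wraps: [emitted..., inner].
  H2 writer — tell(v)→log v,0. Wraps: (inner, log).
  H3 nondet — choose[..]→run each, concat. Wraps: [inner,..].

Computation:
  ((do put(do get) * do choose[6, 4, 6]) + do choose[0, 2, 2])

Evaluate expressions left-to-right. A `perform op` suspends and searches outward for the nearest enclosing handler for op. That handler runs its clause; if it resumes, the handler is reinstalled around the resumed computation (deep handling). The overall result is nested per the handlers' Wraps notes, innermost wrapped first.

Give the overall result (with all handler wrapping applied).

Evaluation trace:
get @ H0 ⇒ 8
put(8) @ H0 ⇒ s:=8
choose[6, 4, 6] @ H3
  branch[0] choose=6:
    choose[0, 2, 2] @ H3
      branch[0] choose=0:
        H0 returns (0, 8)
        H1 returns [(0, 8)]
        H2 returns ([(0, 8)], ())
        H3 returns [([(0, 8)], ())]
      branch[1] choose=2:
        H0 returns (2, 8)
        H1 returns [(2, 8)]
        H2 returns ([(2, 8)], ())
        H3 returns [([(2, 8)], ())]
      branch[2] choose=2:
        H0 returns (2, 8)
        H1 returns [(2, 8)]
        H2 returns ([(2, 8)], ())
        H3 returns [([(2, 8)], ())]
  branch[1] choose=4:
    choose[0, 2, 2] @ H3
      branch[0] choose=0:
        H0 returns (0, 8)
        H1 returns [(0, 8)]
        H2 returns ([(0, 8)], ())
        H3 returns [([(0, 8)], ())]
      branch[1] choose=2:
        H0 returns (2, 8)
        H1 returns [(2, 8)]
        H2 returns ([(2, 8)], ())
        H3 returns [([(2, 8)], ())]
      branch[2] choose=2:
        H0 returns (2, 8)
        H1 returns [(2, 8)]
        H2 returns ([(2, 8)], ())
        H3 returns [([(2, 8)], ())]
  branch[2] choose=6:
    choose[0, 2, 2] @ H3
      branch[0] choose=0:
        H0 returns (0, 8)
        H1 returns [(0, 8)]
        H2 returns ([(0, 8)], ())
        H3 returns [([(0, 8)], ())]
      branch[1] choose=2:
        H0 returns (2, 8)
        H1 returns [(2, 8)]
        H2 returns ([(2, 8)], ())
        H3 returns [([(2, 8)], ())]
      branch[2] choose=2:
        H0 returns (2, 8)
        H1 returns [(2, 8)]
        H2 returns ([(2, 8)], ())
        H3 returns [([(2, 8)], ())]
= [([(0, 8)], ()), ([(2, 8)], ()), ([(2, 8)], ()), ([(0, 8)], ()), ([(2, 8)], ()), ([(2, 8)], ()), ([(0, 8)], ()), ([(2, 8)], ()), ([(2, 8)], ())]

Answer: [([(0, 8)], ()), ([(2, 8)], ()), ([(2, 8)], ()), ([(0, 8)], ()), ([(2, 8)], ()), ([(2, 8)], ()), ([(0, 8)], ()), ([(2, 8)], ()), ([(2, 8)], ())]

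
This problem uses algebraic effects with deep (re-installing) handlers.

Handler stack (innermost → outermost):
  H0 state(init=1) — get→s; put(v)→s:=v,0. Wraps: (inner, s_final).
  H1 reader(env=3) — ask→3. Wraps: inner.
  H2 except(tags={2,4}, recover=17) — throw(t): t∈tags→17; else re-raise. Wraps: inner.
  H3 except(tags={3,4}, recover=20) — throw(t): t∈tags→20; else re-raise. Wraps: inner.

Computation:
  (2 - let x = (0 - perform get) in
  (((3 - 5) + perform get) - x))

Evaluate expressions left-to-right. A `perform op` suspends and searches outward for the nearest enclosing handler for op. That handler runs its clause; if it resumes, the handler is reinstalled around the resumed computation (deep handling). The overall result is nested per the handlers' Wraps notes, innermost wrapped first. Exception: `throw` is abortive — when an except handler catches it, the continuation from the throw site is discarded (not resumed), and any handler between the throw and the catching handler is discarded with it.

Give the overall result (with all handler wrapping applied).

Working:
get @ H0 ⇒ 1
get @ H0 ⇒ 1
H0 returns (2, 1)
H1 returns (2, 1)
H2 returns (2, 1)
H3 returns (2, 1)
= (2, 1)

Answer: (2, 1)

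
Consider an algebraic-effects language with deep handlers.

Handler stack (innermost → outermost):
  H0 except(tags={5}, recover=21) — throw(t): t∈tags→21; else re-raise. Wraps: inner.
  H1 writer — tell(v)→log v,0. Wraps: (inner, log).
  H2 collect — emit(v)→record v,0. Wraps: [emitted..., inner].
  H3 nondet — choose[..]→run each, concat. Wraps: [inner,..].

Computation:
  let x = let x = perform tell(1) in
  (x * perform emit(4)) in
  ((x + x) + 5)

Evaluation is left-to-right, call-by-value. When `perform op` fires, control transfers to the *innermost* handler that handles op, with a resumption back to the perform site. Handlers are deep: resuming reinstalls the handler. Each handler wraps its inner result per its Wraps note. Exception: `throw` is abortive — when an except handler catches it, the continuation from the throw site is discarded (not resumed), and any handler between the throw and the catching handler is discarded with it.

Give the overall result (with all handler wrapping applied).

Working:
tell(1) @ H1 ⇒ log+=1
emit(4) @ H2 ⇒ out+=4
H0 returns 5
H1 returns (5, (1))
H2 returns [4, (5, (1))]
H3 returns [[4, (5, (1))]]
= [[4, (5, (1))]]

Answer: [[4, (5, (1))]]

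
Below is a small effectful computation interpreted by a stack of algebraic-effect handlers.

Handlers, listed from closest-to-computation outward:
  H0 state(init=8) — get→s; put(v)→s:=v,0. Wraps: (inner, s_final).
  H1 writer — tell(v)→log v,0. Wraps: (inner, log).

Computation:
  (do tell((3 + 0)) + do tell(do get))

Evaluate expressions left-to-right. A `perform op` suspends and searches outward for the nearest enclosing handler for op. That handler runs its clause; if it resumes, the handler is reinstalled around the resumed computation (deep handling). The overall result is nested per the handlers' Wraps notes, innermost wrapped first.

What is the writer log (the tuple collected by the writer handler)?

Answer: (3, 8)

Evaluation trace:
tell(3) @ H1 ⇒ log+=3
get @ H0 ⇒ 8
tell(8) @ H1 ⇒ log+=8
H0 returns (0, 8)
H1 returns ((0, 8), (3, 8))
= ((0, 8), (3, 8))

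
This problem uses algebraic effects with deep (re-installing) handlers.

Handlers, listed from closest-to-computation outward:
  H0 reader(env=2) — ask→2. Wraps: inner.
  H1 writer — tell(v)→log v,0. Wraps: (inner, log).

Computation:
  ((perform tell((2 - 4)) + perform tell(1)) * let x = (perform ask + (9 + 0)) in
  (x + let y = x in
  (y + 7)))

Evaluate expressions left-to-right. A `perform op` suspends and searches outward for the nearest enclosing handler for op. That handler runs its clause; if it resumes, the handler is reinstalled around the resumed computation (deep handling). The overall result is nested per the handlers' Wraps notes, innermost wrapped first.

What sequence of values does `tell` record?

Answer: (-2, 1)

Evaluation trace:
tell(-2) @ H1 ⇒ log+=-2
tell(1) @ H1 ⇒ log+=1
ask @ H0 ⇒ 2
H0 returns 0
H1 returns (0, (-2, 1))
= (0, (-2, 1))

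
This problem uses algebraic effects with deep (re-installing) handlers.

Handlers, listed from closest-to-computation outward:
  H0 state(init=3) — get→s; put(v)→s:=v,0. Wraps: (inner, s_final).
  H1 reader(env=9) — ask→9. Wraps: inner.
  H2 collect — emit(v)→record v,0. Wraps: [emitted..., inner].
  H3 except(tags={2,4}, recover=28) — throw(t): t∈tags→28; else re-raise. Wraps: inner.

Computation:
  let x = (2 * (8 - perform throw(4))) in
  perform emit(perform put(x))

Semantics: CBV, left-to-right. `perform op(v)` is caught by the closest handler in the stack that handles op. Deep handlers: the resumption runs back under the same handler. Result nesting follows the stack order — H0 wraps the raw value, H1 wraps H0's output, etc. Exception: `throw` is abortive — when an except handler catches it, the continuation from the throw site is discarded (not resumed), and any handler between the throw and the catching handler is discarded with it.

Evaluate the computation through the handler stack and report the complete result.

Step-by-step:
throw(4) @ H3 caught ⇒ 28
= 28

Answer: 28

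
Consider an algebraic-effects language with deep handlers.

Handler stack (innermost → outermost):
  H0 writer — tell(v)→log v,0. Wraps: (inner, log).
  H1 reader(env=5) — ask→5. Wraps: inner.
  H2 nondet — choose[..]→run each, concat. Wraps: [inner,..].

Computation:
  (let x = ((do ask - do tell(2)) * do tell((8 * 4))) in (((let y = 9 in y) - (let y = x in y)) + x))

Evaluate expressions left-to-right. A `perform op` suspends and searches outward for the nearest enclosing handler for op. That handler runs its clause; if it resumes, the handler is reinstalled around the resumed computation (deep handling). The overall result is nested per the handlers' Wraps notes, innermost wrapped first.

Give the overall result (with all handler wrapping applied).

Answer: [(9, (2, 32))]

Step-by-step:
ask @ H1 ⇒ 5
tell(2) @ H0 ⇒ log+=2
tell(32) @ H0 ⇒ log+=32
H0 returns (9, (2, 32))
H1 returns (9, (2, 32))
H2 returns [(9, (2, 32))]
= [(9, (2, 32))]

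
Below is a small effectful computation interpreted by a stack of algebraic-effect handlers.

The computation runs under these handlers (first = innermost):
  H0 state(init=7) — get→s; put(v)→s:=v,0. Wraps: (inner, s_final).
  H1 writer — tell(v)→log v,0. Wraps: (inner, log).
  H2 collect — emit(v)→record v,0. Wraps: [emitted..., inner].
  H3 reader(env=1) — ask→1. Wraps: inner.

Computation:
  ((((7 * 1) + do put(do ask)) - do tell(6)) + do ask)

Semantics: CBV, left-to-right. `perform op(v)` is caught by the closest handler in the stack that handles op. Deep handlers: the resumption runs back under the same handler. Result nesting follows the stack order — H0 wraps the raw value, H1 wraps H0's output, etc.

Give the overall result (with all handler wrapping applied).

Answer: [((8, 1), (6))]

Evaluation trace:
ask @ H3 ⇒ 1
put(1) @ H0 ⇒ s:=1
tell(6) @ H1 ⇒ log+=6
ask @ H3 ⇒ 1
H0 returns (8, 1)
H1 returns ((8, 1), (6))
H2 returns [((8, 1), (6))]
H3 returns [((8, 1), (6))]
= [((8, 1), (6))]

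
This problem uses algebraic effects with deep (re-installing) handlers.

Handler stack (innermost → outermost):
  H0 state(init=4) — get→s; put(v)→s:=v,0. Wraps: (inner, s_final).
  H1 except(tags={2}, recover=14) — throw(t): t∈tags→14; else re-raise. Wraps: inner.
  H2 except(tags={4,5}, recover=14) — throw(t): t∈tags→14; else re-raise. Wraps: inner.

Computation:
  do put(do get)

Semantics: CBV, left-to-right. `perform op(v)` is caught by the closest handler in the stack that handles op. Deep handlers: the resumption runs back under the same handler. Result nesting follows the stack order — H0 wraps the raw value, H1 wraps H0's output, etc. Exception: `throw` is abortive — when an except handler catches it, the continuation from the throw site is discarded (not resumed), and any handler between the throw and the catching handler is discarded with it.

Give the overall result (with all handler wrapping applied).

Answer: (0, 4)

Step-by-step:
get @ H0 ⇒ 4
put(4) @ H0 ⇒ s:=4
H0 returns (0, 4)
H1 returns (0, 4)
H2 returns (0, 4)
= (0, 4)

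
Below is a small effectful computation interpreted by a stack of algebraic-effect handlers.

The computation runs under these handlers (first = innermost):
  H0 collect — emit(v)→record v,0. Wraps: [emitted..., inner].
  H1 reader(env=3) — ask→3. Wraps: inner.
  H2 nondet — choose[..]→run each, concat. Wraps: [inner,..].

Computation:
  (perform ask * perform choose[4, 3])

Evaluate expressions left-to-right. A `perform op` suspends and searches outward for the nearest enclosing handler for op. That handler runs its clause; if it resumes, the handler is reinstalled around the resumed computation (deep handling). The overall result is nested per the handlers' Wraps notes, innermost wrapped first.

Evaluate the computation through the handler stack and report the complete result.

Step-by-step:
ask @ H1 ⇒ 3
choose[4, 3] @ H2
  branch[0] choose=4:
    H0 returns [12]
    H1 returns [12]
    H2 returns [[12]]
  branch[1] choose=3:
    H0 returns [9]
    H1 returns [9]
    H2 returns [[9]]
= [[12], [9]]

Answer: [[12], [9]]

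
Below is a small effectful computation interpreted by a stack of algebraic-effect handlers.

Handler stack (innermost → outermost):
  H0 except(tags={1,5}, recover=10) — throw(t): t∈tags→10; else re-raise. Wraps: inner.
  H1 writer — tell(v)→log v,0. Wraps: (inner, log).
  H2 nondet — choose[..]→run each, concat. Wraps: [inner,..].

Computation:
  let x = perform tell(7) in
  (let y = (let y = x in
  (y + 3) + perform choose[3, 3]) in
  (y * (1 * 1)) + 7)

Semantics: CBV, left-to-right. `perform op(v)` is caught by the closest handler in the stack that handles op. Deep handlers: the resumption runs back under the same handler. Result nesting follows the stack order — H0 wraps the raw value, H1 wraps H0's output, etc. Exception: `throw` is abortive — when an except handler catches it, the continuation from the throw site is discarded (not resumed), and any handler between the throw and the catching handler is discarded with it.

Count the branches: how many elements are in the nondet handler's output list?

Evaluation trace:
tell(7) @ H1 ⇒ log+=7
choose[3, 3] @ H2
  branch[0] choose=3:
    H0 returns 13
    H1 returns (13, (7))
    H2 returns [(13, (7))]
  branch[1] choose=3:
    H0 returns 13
    H1 returns (13, (7))
    H2 returns [(13, (7))]
= [(13, (7)), (13, (7))]

Answer: 2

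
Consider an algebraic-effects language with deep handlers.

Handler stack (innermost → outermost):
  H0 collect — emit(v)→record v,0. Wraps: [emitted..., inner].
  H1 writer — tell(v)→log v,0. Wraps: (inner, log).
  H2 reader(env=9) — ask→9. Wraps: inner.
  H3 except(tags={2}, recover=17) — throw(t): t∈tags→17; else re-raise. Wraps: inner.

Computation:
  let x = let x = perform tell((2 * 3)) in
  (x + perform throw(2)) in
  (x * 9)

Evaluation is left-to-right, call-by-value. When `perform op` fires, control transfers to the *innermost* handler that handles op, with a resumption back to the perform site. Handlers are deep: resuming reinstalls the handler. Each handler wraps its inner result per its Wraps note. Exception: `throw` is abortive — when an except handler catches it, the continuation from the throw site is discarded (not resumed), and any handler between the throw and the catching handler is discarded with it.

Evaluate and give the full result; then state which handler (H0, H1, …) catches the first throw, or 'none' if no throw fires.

Answer: 17 ; first throw caught by: H3

Step-by-step:
tell(6) @ H1 ⇒ log+=6
throw(2) @ H3 caught ⇒ 17
= 17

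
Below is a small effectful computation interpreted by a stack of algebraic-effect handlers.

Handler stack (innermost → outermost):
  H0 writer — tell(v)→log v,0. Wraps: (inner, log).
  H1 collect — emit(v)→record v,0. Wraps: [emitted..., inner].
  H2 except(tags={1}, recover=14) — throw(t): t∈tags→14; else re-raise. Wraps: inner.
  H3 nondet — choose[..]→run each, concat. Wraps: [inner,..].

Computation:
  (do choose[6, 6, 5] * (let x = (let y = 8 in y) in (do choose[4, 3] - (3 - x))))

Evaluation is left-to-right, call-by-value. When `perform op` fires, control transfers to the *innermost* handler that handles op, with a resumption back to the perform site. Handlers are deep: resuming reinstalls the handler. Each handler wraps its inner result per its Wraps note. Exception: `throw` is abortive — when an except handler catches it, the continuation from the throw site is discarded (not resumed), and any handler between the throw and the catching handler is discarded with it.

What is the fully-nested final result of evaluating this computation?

Answer: [[(54, ())], [(48, ())], [(54, ())], [(48, ())], [(45, ())], [(40, ())]]

Evaluation trace:
choose[6, 6, 5] @ H3
  branch[0] choose=6:
    choose[4, 3] @ H3
      branch[0] choose=4:
        H0 returns (54, ())
        H1 returns [(54, ())]
        H2 returns [(54, ())]
        H3 returns [[(54, ())]]
      branch[1] choose=3:
        H0 returns (48, ())
        H1 returns [(48, ())]
        H2 returns [(48, ())]
        H3 returns [[(48, ())]]
  branch[1] choose=6:
    choose[4, 3] @ H3
      branch[0] choose=4:
        H0 returns (54, ())
        H1 returns [(54, ())]
        H2 returns [(54, ())]
        H3 returns [[(54, ())]]
      branch[1] choose=3:
        H0 returns (48, ())
        H1 returns [(48, ())]
        H2 returns [(48, ())]
        H3 returns [[(48, ())]]
  branch[2] choose=5:
    choose[4, 3] @ H3
      branch[0] choose=4:
        H0 returns (45, ())
        H1 returns [(45, ())]
        H2 returns [(45, ())]
        H3 returns [[(45, ())]]
      branch[1] choose=3:
        H0 returns (40, ())
        H1 returns [(40, ())]
        H2 returns [(40, ())]
        H3 returns [[(40, ())]]
= [[(54, ())], [(48, ())], [(54, ())], [(48, ())], [(45, ())], [(40, ())]]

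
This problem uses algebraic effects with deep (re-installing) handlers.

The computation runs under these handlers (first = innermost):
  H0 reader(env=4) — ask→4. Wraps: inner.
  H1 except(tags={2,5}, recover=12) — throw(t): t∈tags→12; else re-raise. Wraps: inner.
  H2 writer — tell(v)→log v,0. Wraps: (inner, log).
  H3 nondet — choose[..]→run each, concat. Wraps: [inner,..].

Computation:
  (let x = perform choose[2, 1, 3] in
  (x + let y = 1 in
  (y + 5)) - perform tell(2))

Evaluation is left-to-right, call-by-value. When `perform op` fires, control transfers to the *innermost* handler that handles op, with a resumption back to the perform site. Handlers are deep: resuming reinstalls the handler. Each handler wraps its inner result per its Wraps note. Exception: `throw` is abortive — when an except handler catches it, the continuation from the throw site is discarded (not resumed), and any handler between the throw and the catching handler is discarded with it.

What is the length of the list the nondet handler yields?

Answer: 3

Working:
choose[2, 1, 3] @ H3
  branch[0] choose=2:
    tell(2) @ H2 ⇒ log+=2
    H0 returns 8
    H1 returns 8
    H2 returns (8, (2))
    H3 returns [(8, (2))]
  branch[1] choose=1:
    tell(2) @ H2 ⇒ log+=2
    H0 returns 7
    H1 returns 7
    H2 returns (7, (2))
    H3 returns [(7, (2))]
  branch[2] choose=3:
    tell(2) @ H2 ⇒ log+=2
    H0 returns 9
    H1 returns 9
    H2 returns (9, (2))
    H3 returns [(9, (2))]
= [(8, (2)), (7, (2)), (9, (2))]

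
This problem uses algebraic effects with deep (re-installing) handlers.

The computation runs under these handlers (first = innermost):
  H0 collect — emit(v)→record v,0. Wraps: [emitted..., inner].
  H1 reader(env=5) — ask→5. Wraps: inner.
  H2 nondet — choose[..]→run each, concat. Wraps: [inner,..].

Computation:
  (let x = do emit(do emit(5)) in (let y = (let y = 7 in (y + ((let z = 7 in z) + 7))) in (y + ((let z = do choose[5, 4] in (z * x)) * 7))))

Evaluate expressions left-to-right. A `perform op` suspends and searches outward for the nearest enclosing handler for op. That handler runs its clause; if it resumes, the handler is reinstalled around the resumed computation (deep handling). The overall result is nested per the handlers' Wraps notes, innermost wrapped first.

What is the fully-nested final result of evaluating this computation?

Answer: [[5, 0, 21], [5, 0, 21]]

Step-by-step:
emit(5) @ H0 ⇒ out+=5
emit(0) @ H0 ⇒ out+=0
choose[5, 4] @ H2
  branch[0] choose=5:
    H0 returns [5, 0, 21]
    H1 returns [5, 0, 21]
    H2 returns [[5, 0, 21]]
  branch[1] choose=4:
    H0 returns [5, 0, 21]
    H1 returns [5, 0, 21]
    H2 returns [[5, 0, 21]]
= [[5, 0, 21], [5, 0, 21]]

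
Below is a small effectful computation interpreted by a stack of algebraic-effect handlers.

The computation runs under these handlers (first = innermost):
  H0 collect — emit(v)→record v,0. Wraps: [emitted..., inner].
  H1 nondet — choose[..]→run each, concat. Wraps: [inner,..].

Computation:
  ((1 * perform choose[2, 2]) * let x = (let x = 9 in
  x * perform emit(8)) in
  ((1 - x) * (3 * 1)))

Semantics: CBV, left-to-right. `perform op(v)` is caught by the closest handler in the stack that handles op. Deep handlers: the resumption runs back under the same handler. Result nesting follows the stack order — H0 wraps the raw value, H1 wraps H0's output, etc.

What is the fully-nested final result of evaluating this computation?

Evaluation trace:
choose[2, 2] @ H1
  branch[0] choose=2:
    emit(8) @ H0 ⇒ out+=8
    H0 returns [8, 6]
    H1 returns [[8, 6]]
  branch[1] choose=2:
    emit(8) @ H0 ⇒ out+=8
    H0 returns [8, 6]
    H1 returns [[8, 6]]
= [[8, 6], [8, 6]]

Answer: [[8, 6], [8, 6]]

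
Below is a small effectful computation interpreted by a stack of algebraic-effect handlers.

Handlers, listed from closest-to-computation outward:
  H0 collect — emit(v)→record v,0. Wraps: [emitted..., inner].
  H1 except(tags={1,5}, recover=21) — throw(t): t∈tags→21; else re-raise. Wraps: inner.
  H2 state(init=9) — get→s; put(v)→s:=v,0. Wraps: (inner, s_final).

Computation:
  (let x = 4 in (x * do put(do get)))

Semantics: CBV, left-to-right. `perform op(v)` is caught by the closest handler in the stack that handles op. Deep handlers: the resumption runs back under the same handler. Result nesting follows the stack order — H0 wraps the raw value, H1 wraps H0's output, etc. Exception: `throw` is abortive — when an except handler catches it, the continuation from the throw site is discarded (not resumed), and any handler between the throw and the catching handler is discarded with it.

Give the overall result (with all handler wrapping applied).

Answer: ([0], 9)

Working:
get @ H2 ⇒ 9
put(9) @ H2 ⇒ s:=9
H0 returns [0]
H1 returns [0]
H2 returns ([0], 9)
= ([0], 9)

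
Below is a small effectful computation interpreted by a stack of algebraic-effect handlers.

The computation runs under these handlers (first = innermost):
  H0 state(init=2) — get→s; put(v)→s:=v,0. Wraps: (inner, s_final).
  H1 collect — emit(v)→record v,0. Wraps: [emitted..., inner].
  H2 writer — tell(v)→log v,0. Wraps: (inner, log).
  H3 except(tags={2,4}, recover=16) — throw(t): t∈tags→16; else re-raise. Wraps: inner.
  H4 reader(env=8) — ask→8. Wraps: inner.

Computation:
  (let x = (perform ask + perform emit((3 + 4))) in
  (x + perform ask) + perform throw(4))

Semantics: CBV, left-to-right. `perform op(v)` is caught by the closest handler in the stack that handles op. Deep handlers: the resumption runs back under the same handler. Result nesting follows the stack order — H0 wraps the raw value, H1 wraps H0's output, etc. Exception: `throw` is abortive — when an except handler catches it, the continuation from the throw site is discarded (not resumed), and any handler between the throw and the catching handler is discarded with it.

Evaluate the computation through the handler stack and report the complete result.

Step-by-step:
ask @ H4 ⇒ 8
emit(7) @ H1 ⇒ out+=7
ask @ H4 ⇒ 8
throw(4) @ H3 caught ⇒ 16
H4 returns 16
= 16

Answer: 16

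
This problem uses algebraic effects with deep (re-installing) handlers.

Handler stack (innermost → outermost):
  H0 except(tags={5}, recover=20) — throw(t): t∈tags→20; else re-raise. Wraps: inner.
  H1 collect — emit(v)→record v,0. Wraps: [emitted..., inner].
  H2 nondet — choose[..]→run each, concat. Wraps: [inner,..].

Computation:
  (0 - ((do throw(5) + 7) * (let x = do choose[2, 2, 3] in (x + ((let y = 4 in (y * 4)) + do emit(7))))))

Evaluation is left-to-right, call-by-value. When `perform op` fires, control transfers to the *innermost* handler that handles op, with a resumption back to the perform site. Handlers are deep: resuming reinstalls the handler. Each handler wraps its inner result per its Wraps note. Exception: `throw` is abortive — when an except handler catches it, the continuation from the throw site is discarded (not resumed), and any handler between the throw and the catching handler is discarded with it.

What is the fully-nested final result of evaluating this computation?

Evaluation trace:
throw(5) @ H0 caught ⇒ 20
H1 returns [20]
H2 returns [[20]]
= [[20]]

Answer: [[20]]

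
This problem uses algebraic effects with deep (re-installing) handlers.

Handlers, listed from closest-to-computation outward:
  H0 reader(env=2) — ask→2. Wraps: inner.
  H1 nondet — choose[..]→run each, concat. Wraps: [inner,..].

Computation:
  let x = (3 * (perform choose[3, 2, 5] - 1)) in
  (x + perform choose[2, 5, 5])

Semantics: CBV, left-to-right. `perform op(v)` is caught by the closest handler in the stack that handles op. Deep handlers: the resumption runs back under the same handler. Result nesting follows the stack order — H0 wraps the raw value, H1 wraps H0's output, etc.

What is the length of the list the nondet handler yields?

Working:
choose[3, 2, 5] @ H1
  branch[0] choose=3:
    choose[2, 5, 5] @ H1
      branch[0] choose=2:
        H0 returns 8
        H1 returns [8]
      branch[1] choose=5:
        H0 returns 11
        H1 returns [11]
      branch[2] choose=5:
        H0 returns 11
        H1 returns [11]
  branch[1] choose=2:
    choose[2, 5, 5] @ H1
      branch[0] choose=2:
        H0 returns 5
        H1 returns [5]
      branch[1] choose=5:
        H0 returns 8
        H1 returns [8]
      branch[2] choose=5:
        H0 returns 8
        H1 returns [8]
  branch[2] choose=5:
    choose[2, 5, 5] @ H1
      branch[0] choose=2:
        H0 returns 14
        H1 returns [14]
      branch[1] choose=5:
        H0 returns 17
        H1 returns [17]
      branch[2] choose=5:
        H0 returns 17
        H1 returns [17]
= [8, 11, 11, 5, 8, 8, 14, 17, 17]

Answer: 9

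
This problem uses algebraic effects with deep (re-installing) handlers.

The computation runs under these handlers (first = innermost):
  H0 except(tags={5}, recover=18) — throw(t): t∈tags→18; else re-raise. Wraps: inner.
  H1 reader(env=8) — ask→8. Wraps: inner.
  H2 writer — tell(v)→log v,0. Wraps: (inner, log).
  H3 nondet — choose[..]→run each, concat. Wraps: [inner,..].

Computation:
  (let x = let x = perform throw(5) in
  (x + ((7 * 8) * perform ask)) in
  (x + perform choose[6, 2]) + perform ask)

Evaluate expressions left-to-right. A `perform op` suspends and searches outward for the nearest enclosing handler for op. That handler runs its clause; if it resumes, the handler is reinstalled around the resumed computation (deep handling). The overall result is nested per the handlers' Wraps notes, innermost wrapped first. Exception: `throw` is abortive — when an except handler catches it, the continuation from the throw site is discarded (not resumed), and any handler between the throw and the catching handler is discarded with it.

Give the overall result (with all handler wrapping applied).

Step-by-step:
throw(5) @ H0 caught ⇒ 18
H1 returns 18
H2 returns (18, ())
H3 returns [(18, ())]
= [(18, ())]

Answer: [(18, ())]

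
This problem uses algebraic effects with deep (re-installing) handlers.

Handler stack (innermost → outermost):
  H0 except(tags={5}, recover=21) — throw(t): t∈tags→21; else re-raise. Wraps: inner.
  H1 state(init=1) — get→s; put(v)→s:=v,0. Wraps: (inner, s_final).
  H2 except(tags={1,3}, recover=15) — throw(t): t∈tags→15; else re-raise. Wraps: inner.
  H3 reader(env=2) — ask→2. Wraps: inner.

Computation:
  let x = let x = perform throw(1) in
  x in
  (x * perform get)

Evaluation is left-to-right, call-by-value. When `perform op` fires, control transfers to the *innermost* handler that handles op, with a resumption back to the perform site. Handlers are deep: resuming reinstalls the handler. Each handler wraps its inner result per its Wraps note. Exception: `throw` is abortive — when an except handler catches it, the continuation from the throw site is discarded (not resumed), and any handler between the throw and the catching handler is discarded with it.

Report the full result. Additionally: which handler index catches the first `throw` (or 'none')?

Answer: 15 ; first throw caught by: H2

Evaluation trace:
throw(1) @ H0 re-raised
throw(1) @ H2 caught ⇒ 15
H3 returns 15
= 15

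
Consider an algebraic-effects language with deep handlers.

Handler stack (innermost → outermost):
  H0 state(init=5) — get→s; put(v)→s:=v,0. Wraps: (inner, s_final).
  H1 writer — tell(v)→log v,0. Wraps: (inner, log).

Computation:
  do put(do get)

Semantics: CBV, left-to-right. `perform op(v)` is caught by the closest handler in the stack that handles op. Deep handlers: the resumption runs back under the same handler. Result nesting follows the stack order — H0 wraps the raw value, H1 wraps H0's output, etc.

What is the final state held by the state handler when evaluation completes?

Answer: 5

Working:
get @ H0 ⇒ 5
put(5) @ H0 ⇒ s:=5
H0 returns (0, 5)
H1 returns ((0, 5), ())
= ((0, 5), ())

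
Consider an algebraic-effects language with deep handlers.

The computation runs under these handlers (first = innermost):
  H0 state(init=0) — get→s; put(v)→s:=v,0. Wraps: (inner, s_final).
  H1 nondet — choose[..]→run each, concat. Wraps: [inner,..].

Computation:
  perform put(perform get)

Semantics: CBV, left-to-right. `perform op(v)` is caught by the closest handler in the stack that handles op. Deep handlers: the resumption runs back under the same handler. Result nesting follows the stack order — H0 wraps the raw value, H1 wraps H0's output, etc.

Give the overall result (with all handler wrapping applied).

Answer: [(0, 0)]

Evaluation trace:
get @ H0 ⇒ 0
put(0) @ H0 ⇒ s:=0
H0 returns (0, 0)
H1 returns [(0, 0)]
= [(0, 0)]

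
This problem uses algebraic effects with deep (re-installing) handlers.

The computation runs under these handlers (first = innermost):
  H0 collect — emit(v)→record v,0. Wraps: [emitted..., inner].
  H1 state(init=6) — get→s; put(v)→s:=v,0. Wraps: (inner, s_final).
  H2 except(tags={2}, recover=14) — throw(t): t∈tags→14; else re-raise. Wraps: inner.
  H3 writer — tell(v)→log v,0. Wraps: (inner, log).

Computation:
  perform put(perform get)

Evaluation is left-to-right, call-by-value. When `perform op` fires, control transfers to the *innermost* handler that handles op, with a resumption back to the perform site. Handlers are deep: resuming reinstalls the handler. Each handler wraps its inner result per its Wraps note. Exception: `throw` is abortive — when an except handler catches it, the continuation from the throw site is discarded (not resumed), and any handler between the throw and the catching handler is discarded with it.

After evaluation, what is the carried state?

Evaluation trace:
get @ H1 ⇒ 6
put(6) @ H1 ⇒ s:=6
H0 returns [0]
H1 returns ([0], 6)
H2 returns ([0], 6)
H3 returns (([0], 6), ())
= (([0], 6), ())

Answer: 6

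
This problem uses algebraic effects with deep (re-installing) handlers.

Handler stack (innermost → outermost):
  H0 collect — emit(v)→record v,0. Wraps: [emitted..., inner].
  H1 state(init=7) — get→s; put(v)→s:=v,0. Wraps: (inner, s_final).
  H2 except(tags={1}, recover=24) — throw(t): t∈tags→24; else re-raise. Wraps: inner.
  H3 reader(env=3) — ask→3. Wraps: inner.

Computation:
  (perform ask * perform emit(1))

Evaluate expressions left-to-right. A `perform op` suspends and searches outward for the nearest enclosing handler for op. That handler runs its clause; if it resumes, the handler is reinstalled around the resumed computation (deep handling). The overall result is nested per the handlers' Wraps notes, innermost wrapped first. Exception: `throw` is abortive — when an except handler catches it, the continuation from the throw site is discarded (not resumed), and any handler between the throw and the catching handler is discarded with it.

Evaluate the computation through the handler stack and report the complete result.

Answer: ([1, 0], 7)

Working:
ask @ H3 ⇒ 3
emit(1) @ H0 ⇒ out+=1
H0 returns [1, 0]
H1 returns ([1, 0], 7)
H2 returns ([1, 0], 7)
H3 returns ([1, 0], 7)
= ([1, 0], 7)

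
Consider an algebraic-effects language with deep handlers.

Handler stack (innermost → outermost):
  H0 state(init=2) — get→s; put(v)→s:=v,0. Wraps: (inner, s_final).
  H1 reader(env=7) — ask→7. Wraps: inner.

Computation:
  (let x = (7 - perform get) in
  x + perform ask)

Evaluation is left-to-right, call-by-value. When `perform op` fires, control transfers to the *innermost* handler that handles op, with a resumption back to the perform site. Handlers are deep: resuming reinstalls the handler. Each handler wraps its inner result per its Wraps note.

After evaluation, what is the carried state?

Answer: 2

Working:
get @ H0 ⇒ 2
ask @ H1 ⇒ 7
H0 returns (12, 2)
H1 returns (12, 2)
= (12, 2)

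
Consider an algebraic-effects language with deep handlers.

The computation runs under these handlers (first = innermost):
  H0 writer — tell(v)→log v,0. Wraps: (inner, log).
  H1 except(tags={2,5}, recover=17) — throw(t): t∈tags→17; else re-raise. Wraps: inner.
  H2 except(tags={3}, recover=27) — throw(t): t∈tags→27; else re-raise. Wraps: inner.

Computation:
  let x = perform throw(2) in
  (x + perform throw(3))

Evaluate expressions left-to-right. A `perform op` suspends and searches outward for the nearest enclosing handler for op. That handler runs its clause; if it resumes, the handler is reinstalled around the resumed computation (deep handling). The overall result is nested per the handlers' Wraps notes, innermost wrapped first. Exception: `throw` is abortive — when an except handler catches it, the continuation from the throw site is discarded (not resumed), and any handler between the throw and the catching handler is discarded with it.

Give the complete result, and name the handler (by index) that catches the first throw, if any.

Answer: 17 ; first throw caught by: H1

Evaluation trace:
throw(2) @ H1 caught ⇒ 17
H2 returns 17
= 17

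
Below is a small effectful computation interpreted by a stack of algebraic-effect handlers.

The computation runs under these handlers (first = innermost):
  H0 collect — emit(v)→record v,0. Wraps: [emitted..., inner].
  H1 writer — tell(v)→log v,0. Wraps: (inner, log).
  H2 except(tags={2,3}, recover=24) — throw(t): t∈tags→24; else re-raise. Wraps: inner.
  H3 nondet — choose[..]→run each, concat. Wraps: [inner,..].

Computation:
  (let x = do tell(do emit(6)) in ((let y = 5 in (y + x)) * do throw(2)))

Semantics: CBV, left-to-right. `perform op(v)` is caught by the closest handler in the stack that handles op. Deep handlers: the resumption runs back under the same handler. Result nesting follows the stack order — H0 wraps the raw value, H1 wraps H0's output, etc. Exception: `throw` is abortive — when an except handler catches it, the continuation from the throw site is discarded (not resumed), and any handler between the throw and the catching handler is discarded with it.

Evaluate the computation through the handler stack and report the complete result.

Step-by-step:
emit(6) @ H0 ⇒ out+=6
tell(0) @ H1 ⇒ log+=0
throw(2) @ H2 caught ⇒ 24
H3 returns [24]
= [24]

Answer: [24]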